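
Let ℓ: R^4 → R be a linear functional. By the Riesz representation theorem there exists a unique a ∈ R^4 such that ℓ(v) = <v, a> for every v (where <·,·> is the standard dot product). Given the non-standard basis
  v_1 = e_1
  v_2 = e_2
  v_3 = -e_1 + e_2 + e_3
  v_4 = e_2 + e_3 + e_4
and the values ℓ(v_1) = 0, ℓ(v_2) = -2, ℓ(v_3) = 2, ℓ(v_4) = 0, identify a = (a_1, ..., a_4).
a = (0, -2, 4, -2)

Write a = (a_1, ..., a_4) in the standard basis. For each basis vector v_i, ℓ(v_i) = <v_i, a> is a linear equation in the a_j's. Collect the n equations into a matrix system V a = ℓ, where row i of V is v_i (expressed in the standard basis). Since V is invertible (lower-triangular with 1s on the diagonal, up to permutation), solve by back-substitution:
  V =
[[1, 0, 0, 0],
 [0, 1, 0, 0],
 [-1, 1, 1, 0],
 [0, 1, 1, 1]]
  V a = (0, -2, 2, 0)
Solving gives a = (0, -2, 4, -2).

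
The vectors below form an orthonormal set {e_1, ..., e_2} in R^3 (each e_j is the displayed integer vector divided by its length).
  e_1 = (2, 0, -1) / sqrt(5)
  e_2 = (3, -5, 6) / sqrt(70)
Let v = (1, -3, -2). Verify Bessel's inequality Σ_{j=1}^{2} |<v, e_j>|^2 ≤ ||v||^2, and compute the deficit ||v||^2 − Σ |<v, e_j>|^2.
Σ |<v, e_j>|^2 = 26/7; ||v||^2 = 14; deficit = 72/7

Write each e_j = u_j / sqrt(<u_j, u_j>) where u_j is the displayed integer vector. Then <v, e_j> = <v, u_j> / sqrt(<u_j, u_j>), so |<v, e_j>|^2 = <v, u_j>^2 / <u_j, u_j>.
Coefficients: <v, e_1> = 4/sqrt(5), <v, e_2> = 6/sqrt(70).
Square and sum: Σ |<v, e_j>|^2 = 26/7.
Compute ||v||^2 = v·v = 14.
Deficit = 14 − 26/7 = 72/7 ≥ 0, confirming Bessel's inequality. (The deficit equals ||v − Σ <v,e_j> e_j||^2, the squared distance from v to span{e_j}.)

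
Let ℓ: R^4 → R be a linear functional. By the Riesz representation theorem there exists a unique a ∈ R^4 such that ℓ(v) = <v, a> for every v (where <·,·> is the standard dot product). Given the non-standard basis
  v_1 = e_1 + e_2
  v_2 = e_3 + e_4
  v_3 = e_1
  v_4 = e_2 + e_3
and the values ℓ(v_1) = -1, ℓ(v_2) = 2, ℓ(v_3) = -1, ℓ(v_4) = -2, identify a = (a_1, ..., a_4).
a = (-1, 0, -2, 4)

Write a = (a_1, ..., a_4) in the standard basis. For each basis vector v_i, ℓ(v_i) = <v_i, a> is a linear equation in the a_j's. Collect the n equations into a matrix system V a = ℓ, where row i of V is v_i (expressed in the standard basis). Since V is invertible (lower-triangular with 1s on the diagonal, up to permutation), solve by back-substitution:
  V =
[[1, 1, 0, 0],
 [0, 0, 1, 1],
 [1, 0, 0, 0],
 [0, 1, 1, 0]]
  V a = (-1, 2, -1, -2)
Solving gives a = (-1, 0, -2, 4).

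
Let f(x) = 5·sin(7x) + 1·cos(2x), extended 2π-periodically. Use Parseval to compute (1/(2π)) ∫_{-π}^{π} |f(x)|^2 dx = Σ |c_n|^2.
Σ |c_n|^2 = 13

Expand |f|^2 and use orthogonality of {sin(nx), cos(mx)} on [-π, π]:
  ∫_{-π}^{π} sin(nx)^2 dx = π, ∫ cos(mx)^2 dx = π, and cross terms integrate to 0.
So ∫_{-π}^{π} f(x)^2 dx = 5^2 · π + 1^2 · π = (25 + 1)π.
Divide by 2π: (25 + 1)/2 = 13.
By Parseval, this equals Σ |c_n|^2.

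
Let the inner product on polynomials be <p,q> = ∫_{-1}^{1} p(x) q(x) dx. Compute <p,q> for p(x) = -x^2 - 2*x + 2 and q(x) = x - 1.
<p,q> = -14/3

Expand the product: p(x)·q(x) = -x^3 - x^2 + 4*x - 2.
∫_{-1}^{1} of each monomial x^k gives [2/(k+1) if k even, 0 if k odd]. Integrating term-by-term (or equivalently evaluating the antiderivative F(x) = -x^4/4 - x^3/3 + 2*x^2 - 2*x at the endpoints):
  F(1) − F(−1) = -7/12 − (49/12) = -14/3.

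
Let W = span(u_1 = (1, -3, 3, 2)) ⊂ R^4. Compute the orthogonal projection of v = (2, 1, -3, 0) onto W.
proj_W(v) = (-10/23, 30/23, -30/23, -20/23)

Set up U = [u_1 | ... | u_1] ∈ R^(4×1). The projector onto W = col(U) is P = U (U^T U)^(-1) U^T.
Compute U^T U =
  [23],
and U^T v = (-10).
Solve U^T U · c = U^T v for the coefficients: c = (-10/23). The projection is proj_W(v) = U c.
Check: (v - proj_W(v)) · u_1 = 0  (should be 0).
Result: proj_W(v) = (-10/23, 30/23, -30/23, -20/23).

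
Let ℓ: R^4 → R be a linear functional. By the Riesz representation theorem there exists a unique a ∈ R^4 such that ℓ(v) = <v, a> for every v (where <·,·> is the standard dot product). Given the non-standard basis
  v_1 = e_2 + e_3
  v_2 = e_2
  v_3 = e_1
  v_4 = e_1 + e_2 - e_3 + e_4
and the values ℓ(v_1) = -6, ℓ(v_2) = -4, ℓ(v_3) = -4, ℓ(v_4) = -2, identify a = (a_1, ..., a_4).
a = (-4, -4, -2, 4)

Write a = (a_1, ..., a_4) in the standard basis. For each basis vector v_i, ℓ(v_i) = <v_i, a> is a linear equation in the a_j's. Collect the n equations into a matrix system V a = ℓ, where row i of V is v_i (expressed in the standard basis). Since V is invertible (lower-triangular with 1s on the diagonal, up to permutation), solve by back-substitution:
  V =
[[0, 1, 1, 0],
 [0, 1, 0, 0],
 [1, 0, 0, 0],
 [1, 1, -1, 1]]
  V a = (-6, -4, -4, -2)
Solving gives a = (-4, -4, -2, 4).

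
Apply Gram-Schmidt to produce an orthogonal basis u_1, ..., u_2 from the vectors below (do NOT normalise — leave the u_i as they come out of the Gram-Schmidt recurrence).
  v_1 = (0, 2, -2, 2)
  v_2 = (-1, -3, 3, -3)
Orthogonal basis:
  u_1 = (0, 2, -2, 2)
  u_2 = (-1, 0, 0, 0)

Apply the Gram-Schmidt recurrence
  u_1 = v_1
  u_i = v_i − Σ_{j<i} ((v_i · u_j) / (u_j · u_j)) · u_j.

Step by step this gives:
  u_1 = (0, 2, -2, 2)
  u_2 = (-1, 0, 0, 0)

Orthogonality check:
  u_2 · u_1 = 0 (should be 0)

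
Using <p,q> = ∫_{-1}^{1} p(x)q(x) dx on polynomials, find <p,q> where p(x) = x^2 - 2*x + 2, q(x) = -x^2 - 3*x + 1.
<p,q> = 104/15

Expand the product: p(x)·q(x) = -x^4 - x^3 + 5*x^2 - 8*x + 2.
∫_{-1}^{1} of each monomial x^k gives [2/(k+1) if k even, 0 if k odd]. Integrating term-by-term (or equivalently evaluating the antiderivative F(x) = -x^5/5 - x^4/4 + 5*x^3/3 - 4*x^2 + 2*x at the endpoints):
  F(1) − F(−1) = -47/60 − (-463/60) = 104/15.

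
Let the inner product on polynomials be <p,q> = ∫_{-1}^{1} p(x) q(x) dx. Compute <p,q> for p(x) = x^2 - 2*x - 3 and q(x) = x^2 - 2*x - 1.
<p,q> = 32/5

Expand the product: p(x)·q(x) = x^4 - 4*x^3 + 8*x + 3.
∫_{-1}^{1} of each monomial x^k gives [2/(k+1) if k even, 0 if k odd]. Integrating term-by-term (or equivalently evaluating the antiderivative F(x) = x^5/5 - x^4 + 4*x^2 + 3*x at the endpoints):
  F(1) − F(−1) = 31/5 − (-1/5) = 32/5.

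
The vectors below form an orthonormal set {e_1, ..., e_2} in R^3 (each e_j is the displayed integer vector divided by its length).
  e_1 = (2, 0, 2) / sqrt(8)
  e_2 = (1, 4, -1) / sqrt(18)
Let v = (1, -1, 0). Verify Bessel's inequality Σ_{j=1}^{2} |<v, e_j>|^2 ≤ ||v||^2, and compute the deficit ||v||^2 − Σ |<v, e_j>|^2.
Σ |<v, e_j>|^2 = 1; ||v||^2 = 2; deficit = 1

Write each e_j = u_j / sqrt(<u_j, u_j>) where u_j is the displayed integer vector. Then <v, e_j> = <v, u_j> / sqrt(<u_j, u_j>), so |<v, e_j>|^2 = <v, u_j>^2 / <u_j, u_j>.
Coefficients: <v, e_1> = 2/sqrt(8), <v, e_2> = -3/sqrt(18).
Square and sum: Σ |<v, e_j>|^2 = 1.
Compute ||v||^2 = v·v = 2.
Deficit = 2 − 1 = 1 ≥ 0, confirming Bessel's inequality. (The deficit equals ||v − Σ <v,e_j> e_j||^2, the squared distance from v to span{e_j}.)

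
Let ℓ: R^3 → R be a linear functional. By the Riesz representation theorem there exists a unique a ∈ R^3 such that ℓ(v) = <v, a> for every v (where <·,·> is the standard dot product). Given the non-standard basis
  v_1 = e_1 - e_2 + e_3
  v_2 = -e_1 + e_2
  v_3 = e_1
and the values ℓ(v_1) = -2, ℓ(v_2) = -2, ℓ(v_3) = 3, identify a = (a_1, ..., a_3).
a = (3, 1, -4)

Write a = (a_1, ..., a_3) in the standard basis. For each basis vector v_i, ℓ(v_i) = <v_i, a> is a linear equation in the a_j's. Collect the n equations into a matrix system V a = ℓ, where row i of V is v_i (expressed in the standard basis). Since V is invertible (lower-triangular with 1s on the diagonal, up to permutation), solve by back-substitution:
  V =
[[1, -1, 1],
 [-1, 1, 0],
 [1, 0, 0]]
  V a = (-2, -2, 3)
Solving gives a = (3, 1, -4).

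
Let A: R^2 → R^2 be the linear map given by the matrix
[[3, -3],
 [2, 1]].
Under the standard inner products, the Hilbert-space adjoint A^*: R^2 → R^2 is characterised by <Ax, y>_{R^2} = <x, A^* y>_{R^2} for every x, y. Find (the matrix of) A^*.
A^* = A^T =
[[3, 2],
 [-3, 1]]

For real matrices with standard dot products, the defining identity <Ax, y> = <x, A^* y> gives (Ax)^T y = x^T (A^*) y, i.e. x^T A^T y = x^T (A^*) y. Since this holds for all x, y, we must have A^* = A^T. Therefore
A^* =
[[3, 2],
 [-3, 1]].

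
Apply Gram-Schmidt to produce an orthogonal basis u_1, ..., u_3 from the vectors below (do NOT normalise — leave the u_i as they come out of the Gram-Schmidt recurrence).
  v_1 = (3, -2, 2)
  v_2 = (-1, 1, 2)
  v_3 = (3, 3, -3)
Orthogonal basis:
  u_1 = (3, -2, 2)
  u_2 = (-14/17, 15/17, 36/17)
  u_3 = (270/101, 360/101, -45/101)

Apply the Gram-Schmidt recurrence
  u_1 = v_1
  u_i = v_i − Σ_{j<i} ((v_i · u_j) / (u_j · u_j)) · u_j.

Step by step this gives:
  u_1 = (3, -2, 2)
  u_2 = (-14/17, 15/17, 36/17)
  u_3 = (270/101, 360/101, -45/101)

Orthogonality check:
  u_2 · u_1 = 0 (should be 0)
  u_3 · u_1 = 0 (should be 0)
  u_3 · u_2 = 0 (should be 0)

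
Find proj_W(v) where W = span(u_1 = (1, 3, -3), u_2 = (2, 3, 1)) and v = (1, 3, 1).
proj_W(v) = (173/101, 261/101, 83/101)

Set up U = [u_1 | ... | u_2] ∈ R^(3×2). The projector onto W = col(U) is P = U (U^T U)^(-1) U^T.
Compute U^T U =
  [19, 8]
  [8, 14],
and U^T v = (7, 12).
Solve U^T U · c = U^T v for the coefficients: c = (1/101, 86/101). The projection is proj_W(v) = U c.
Check: (v - proj_W(v)) · u_1 = 0  (should be 0).
Check: (v - proj_W(v)) · u_2 = 0  (should be 0).
Result: proj_W(v) = (173/101, 261/101, 83/101).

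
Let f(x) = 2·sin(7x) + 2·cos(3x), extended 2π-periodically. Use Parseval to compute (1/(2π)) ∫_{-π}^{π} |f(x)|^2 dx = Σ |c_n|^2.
Σ |c_n|^2 = 4

Expand |f|^2 and use orthogonality of {sin(nx), cos(mx)} on [-π, π]:
  ∫_{-π}^{π} sin(nx)^2 dx = π, ∫ cos(mx)^2 dx = π, and cross terms integrate to 0.
So ∫_{-π}^{π} f(x)^2 dx = 2^2 · π + 2^2 · π = (4 + 4)π.
Divide by 2π: (4 + 4)/2 = 4.
By Parseval, this equals Σ |c_n|^2.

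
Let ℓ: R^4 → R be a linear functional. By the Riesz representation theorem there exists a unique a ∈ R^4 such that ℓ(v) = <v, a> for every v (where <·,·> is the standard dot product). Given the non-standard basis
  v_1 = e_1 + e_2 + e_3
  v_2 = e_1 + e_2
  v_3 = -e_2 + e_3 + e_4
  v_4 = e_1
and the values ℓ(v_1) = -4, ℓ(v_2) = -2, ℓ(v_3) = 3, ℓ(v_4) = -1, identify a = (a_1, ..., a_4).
a = (-1, -1, -2, 4)

Write a = (a_1, ..., a_4) in the standard basis. For each basis vector v_i, ℓ(v_i) = <v_i, a> is a linear equation in the a_j's. Collect the n equations into a matrix system V a = ℓ, where row i of V is v_i (expressed in the standard basis). Since V is invertible (lower-triangular with 1s on the diagonal, up to permutation), solve by back-substitution:
  V =
[[1, 1, 1, 0],
 [1, 1, 0, 0],
 [0, -1, 1, 1],
 [1, 0, 0, 0]]
  V a = (-4, -2, 3, -1)
Solving gives a = (-1, -1, -2, 4).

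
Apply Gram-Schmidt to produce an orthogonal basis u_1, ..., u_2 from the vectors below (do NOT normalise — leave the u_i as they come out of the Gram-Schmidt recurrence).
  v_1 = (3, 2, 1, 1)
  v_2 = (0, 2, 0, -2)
Orthogonal basis:
  u_1 = (3, 2, 1, 1)
  u_2 = (-2/5, 26/15, -2/15, -32/15)

Apply the Gram-Schmidt recurrence
  u_1 = v_1
  u_i = v_i − Σ_{j<i} ((v_i · u_j) / (u_j · u_j)) · u_j.

Step by step this gives:
  u_1 = (3, 2, 1, 1)
  u_2 = (-2/5, 26/15, -2/15, -32/15)

Orthogonality check:
  u_2 · u_1 = 0 (should be 0)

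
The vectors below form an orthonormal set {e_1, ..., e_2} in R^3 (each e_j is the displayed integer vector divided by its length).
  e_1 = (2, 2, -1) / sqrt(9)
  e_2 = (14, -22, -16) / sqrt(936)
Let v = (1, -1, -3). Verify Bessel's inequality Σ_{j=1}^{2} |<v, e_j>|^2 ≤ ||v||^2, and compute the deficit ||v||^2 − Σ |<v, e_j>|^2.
Σ |<v, e_j>|^2 = 111/13; ||v||^2 = 11; deficit = 32/13

Write each e_j = u_j / sqrt(<u_j, u_j>) where u_j is the displayed integer vector. Then <v, e_j> = <v, u_j> / sqrt(<u_j, u_j>), so |<v, e_j>|^2 = <v, u_j>^2 / <u_j, u_j>.
Coefficients: <v, e_1> = 3/sqrt(9), <v, e_2> = 84/sqrt(936).
Square and sum: Σ |<v, e_j>|^2 = 111/13.
Compute ||v||^2 = v·v = 11.
Deficit = 11 − 111/13 = 32/13 ≥ 0, confirming Bessel's inequality. (The deficit equals ||v − Σ <v,e_j> e_j||^2, the squared distance from v to span{e_j}.)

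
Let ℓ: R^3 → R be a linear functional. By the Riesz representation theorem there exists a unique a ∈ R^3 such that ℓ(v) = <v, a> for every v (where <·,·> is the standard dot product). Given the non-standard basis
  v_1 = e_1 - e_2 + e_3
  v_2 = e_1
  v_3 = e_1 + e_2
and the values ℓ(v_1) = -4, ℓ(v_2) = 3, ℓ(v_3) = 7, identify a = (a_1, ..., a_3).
a = (3, 4, -3)

Write a = (a_1, ..., a_3) in the standard basis. For each basis vector v_i, ℓ(v_i) = <v_i, a> is a linear equation in the a_j's. Collect the n equations into a matrix system V a = ℓ, where row i of V is v_i (expressed in the standard basis). Since V is invertible (lower-triangular with 1s on the diagonal, up to permutation), solve by back-substitution:
  V =
[[1, -1, 1],
 [1, 0, 0],
 [1, 1, 0]]
  V a = (-4, 3, 7)
Solving gives a = (3, 4, -3).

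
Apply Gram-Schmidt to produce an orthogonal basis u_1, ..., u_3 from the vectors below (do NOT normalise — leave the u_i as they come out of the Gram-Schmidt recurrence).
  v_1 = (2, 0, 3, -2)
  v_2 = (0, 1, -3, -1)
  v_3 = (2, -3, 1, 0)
Orthogonal basis:
  u_1 = (2, 0, 3, -2)
  u_2 = (14/17, 1, -30/17, -31/17)
  u_3 = (103/69, -361/138, -21/23, 17/138)

Apply the Gram-Schmidt recurrence
  u_1 = v_1
  u_i = v_i − Σ_{j<i} ((v_i · u_j) / (u_j · u_j)) · u_j.

Step by step this gives:
  u_1 = (2, 0, 3, -2)
  u_2 = (14/17, 1, -30/17, -31/17)
  u_3 = (103/69, -361/138, -21/23, 17/138)

Orthogonality check:
  u_2 · u_1 = 0 (should be 0)
  u_3 · u_1 = 0 (should be 0)
  u_3 · u_2 = 0 (should be 0)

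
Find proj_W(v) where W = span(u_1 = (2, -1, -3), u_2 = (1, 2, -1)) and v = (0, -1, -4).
proj_W(v) = (133/75, -94/75, -41/15)

Set up U = [u_1 | ... | u_2] ∈ R^(3×2). The projector onto W = col(U) is P = U (U^T U)^(-1) U^T.
Compute U^T U =
  [14, 3]
  [3, 6],
and U^T v = (13, 2).
Solve U^T U · c = U^T v for the coefficients: c = (24/25, -11/75). The projection is proj_W(v) = U c.
Check: (v - proj_W(v)) · u_1 = 0  (should be 0).
Check: (v - proj_W(v)) · u_2 = 0  (should be 0).
Result: proj_W(v) = (133/75, -94/75, -41/15).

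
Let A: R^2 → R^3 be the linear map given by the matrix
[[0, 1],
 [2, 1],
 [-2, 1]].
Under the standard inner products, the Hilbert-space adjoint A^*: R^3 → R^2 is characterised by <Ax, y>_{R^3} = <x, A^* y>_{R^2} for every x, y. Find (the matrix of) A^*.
A^* = A^T =
[[0, 2, -2],
 [1, 1, 1]]

For real matrices with standard dot products, the defining identity <Ax, y> = <x, A^* y> gives (Ax)^T y = x^T (A^*) y, i.e. x^T A^T y = x^T (A^*) y. Since this holds for all x, y, we must have A^* = A^T. Therefore
A^* =
[[0, 2, -2],
 [1, 1, 1]].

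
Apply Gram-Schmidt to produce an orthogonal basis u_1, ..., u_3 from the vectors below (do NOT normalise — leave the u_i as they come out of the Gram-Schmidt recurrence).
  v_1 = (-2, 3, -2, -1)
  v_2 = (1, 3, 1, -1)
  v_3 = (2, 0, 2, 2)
Orthogonal basis:
  u_1 = (-2, 3, -2, -1)
  u_2 = (5/3, 2, 5/3, -2/3)
  u_3 = (0, 3/5, 0, 9/5)

Apply the Gram-Schmidt recurrence
  u_1 = v_1
  u_i = v_i − Σ_{j<i} ((v_i · u_j) / (u_j · u_j)) · u_j.

Step by step this gives:
  u_1 = (-2, 3, -2, -1)
  u_2 = (5/3, 2, 5/3, -2/3)
  u_3 = (0, 3/5, 0, 9/5)

Orthogonality check:
  u_2 · u_1 = 0 (should be 0)
  u_3 · u_1 = 0 (should be 0)
  u_3 · u_2 = 0 (should be 0)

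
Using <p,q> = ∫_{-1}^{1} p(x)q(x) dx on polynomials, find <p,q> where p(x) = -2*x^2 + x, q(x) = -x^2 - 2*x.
<p,q> = -8/15

Expand the product: p(x)·q(x) = 2*x^4 + 3*x^3 - 2*x^2.
∫_{-1}^{1} of each monomial x^k gives [2/(k+1) if k even, 0 if k odd]. Integrating term-by-term (or equivalently evaluating the antiderivative F(x) = 2*x^5/5 + 3*x^4/4 - 2*x^3/3 at the endpoints):
  F(1) − F(−1) = 29/60 − (61/60) = -8/15.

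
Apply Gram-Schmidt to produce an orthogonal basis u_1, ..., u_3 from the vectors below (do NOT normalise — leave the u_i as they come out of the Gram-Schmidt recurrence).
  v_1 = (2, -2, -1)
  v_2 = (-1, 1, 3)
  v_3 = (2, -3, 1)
Orthogonal basis:
  u_1 = (2, -2, -1)
  u_2 = (5/9, -5/9, 20/9)
  u_3 = (-1/2, -1/2, 0)

Apply the Gram-Schmidt recurrence
  u_1 = v_1
  u_i = v_i − Σ_{j<i} ((v_i · u_j) / (u_j · u_j)) · u_j.

Step by step this gives:
  u_1 = (2, -2, -1)
  u_2 = (5/9, -5/9, 20/9)
  u_3 = (-1/2, -1/2, 0)

Orthogonality check:
  u_2 · u_1 = 0 (should be 0)
  u_3 · u_1 = 0 (should be 0)
  u_3 · u_2 = 0 (should be 0)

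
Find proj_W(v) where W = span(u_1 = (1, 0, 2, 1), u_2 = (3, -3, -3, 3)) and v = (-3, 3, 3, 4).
proj_W(v) = (-1/12, 5/4, 43/12, -1/12)

Set up U = [u_1 | ... | u_2] ∈ R^(4×2). The projector onto W = col(U) is P = U (U^T U)^(-1) U^T.
Compute U^T U =
  [6, 0]
  [0, 36],
and U^T v = (7, -15).
Solve U^T U · c = U^T v for the coefficients: c = (7/6, -5/12). The projection is proj_W(v) = U c.
Check: (v - proj_W(v)) · u_1 = 0  (should be 0).
Check: (v - proj_W(v)) · u_2 = 0  (should be 0).
Result: proj_W(v) = (-1/12, 5/4, 43/12, -1/12).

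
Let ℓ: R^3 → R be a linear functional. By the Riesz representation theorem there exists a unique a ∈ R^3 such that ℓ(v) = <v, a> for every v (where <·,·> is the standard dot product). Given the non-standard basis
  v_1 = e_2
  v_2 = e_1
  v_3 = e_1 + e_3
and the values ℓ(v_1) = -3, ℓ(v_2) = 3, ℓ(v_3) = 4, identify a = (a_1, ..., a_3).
a = (3, -3, 1)

Write a = (a_1, ..., a_3) in the standard basis. For each basis vector v_i, ℓ(v_i) = <v_i, a> is a linear equation in the a_j's. Collect the n equations into a matrix system V a = ℓ, where row i of V is v_i (expressed in the standard basis). Since V is invertible (lower-triangular with 1s on the diagonal, up to permutation), solve by back-substitution:
  V =
[[0, 1, 0],
 [1, 0, 0],
 [1, 0, 1]]
  V a = (-3, 3, 4)
Solving gives a = (3, -3, 1).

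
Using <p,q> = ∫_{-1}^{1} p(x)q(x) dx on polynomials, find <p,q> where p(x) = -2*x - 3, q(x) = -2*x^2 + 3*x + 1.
<p,q> = -6

Expand the product: p(x)·q(x) = 4*x^3 - 11*x - 3.
∫_{-1}^{1} of each monomial x^k gives [2/(k+1) if k even, 0 if k odd]. Integrating term-by-term (or equivalently evaluating the antiderivative F(x) = x^4 - 11*x^2/2 - 3*x at the endpoints):
  F(1) − F(−1) = -15/2 − (-3/2) = -6.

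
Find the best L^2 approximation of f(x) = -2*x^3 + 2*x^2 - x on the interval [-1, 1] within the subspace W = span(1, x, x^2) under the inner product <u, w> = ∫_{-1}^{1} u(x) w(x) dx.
g(x) = 2*x^2 - 11*x/5

The best approximation g ∈ W is the orthogonal projection of f onto W. Writing g = a_0 + a_1 x + a_2 x^2, the coefficients solve the normal equations G · a = b where
  G_{ij} = <φ_i, φ_j> and b_i = <f, φ_i>, with φ_0 = 1, φ_1 = x, φ_2 = x^2.
G =
  [2, 0, 2/3]
  [0, 2/3, 0]
  [2/3, 0, 2/5],
b = (4/3, -22/15, 4/5).
Solving gives a_0 = 0, a_1 = -11/5, a_2 = 2, so
  g(x) = 2*x^2 - 11*x/5.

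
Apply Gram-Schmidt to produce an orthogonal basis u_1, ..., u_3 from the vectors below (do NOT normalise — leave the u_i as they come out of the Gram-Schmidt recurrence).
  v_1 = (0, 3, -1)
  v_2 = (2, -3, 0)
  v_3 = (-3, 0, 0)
Orthogonal basis:
  u_1 = (0, 3, -1)
  u_2 = (2, -3/10, -9/10)
  u_3 = (-27/49, -18/49, -54/49)

Apply the Gram-Schmidt recurrence
  u_1 = v_1
  u_i = v_i − Σ_{j<i} ((v_i · u_j) / (u_j · u_j)) · u_j.

Step by step this gives:
  u_1 = (0, 3, -1)
  u_2 = (2, -3/10, -9/10)
  u_3 = (-27/49, -18/49, -54/49)

Orthogonality check:
  u_2 · u_1 = 0 (should be 0)
  u_3 · u_1 = 0 (should be 0)
  u_3 · u_2 = 0 (should be 0)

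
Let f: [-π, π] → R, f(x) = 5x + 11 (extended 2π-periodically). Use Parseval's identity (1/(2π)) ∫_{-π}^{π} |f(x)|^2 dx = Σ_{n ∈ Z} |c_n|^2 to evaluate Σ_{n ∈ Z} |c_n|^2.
Σ |c_n|^2 = 25π^2/3 + 121

Expand and integrate term by term over [-π, π]:
  ∫ (5x)^2 dx = 25·(2π^3/3); ∫ 2·5·(11)·x dx = 0 (odd integrand); ∫ 11^2 dx = 121·2π.
So (1/(2π)) ∫_{-π}^{π} (5x + 11)^2 dx = 25π^2/3 + 121 = 25π^2/3 + 121.
Parseval ⇒ Σ |c_n|^2 = 25π^2/3 + 121.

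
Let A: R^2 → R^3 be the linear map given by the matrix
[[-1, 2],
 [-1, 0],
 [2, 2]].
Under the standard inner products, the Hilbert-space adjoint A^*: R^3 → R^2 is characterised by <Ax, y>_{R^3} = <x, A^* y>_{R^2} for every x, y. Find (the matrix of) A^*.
A^* = A^T =
[[-1, -1, 2],
 [2, 0, 2]]

For real matrices with standard dot products, the defining identity <Ax, y> = <x, A^* y> gives (Ax)^T y = x^T (A^*) y, i.e. x^T A^T y = x^T (A^*) y. Since this holds for all x, y, we must have A^* = A^T. Therefore
A^* =
[[-1, -1, 2],
 [2, 0, 2]].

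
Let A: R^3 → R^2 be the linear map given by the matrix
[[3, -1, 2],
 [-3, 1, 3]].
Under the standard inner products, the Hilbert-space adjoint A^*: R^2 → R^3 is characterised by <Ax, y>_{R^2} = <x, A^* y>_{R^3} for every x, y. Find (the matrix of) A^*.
A^* = A^T =
[[3, -3],
 [-1, 1],
 [2, 3]]

For real matrices with standard dot products, the defining identity <Ax, y> = <x, A^* y> gives (Ax)^T y = x^T (A^*) y, i.e. x^T A^T y = x^T (A^*) y. Since this holds for all x, y, we must have A^* = A^T. Therefore
A^* =
[[3, -3],
 [-1, 1],
 [2, 3]].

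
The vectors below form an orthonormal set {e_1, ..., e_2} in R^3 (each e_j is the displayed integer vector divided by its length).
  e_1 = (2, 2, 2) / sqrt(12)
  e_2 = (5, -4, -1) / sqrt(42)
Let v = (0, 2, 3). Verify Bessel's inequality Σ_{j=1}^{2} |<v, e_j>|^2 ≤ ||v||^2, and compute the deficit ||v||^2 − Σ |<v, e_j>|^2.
Σ |<v, e_j>|^2 = 157/14; ||v||^2 = 13; deficit = 25/14

Write each e_j = u_j / sqrt(<u_j, u_j>) where u_j is the displayed integer vector. Then <v, e_j> = <v, u_j> / sqrt(<u_j, u_j>), so |<v, e_j>|^2 = <v, u_j>^2 / <u_j, u_j>.
Coefficients: <v, e_1> = 10/sqrt(12), <v, e_2> = -11/sqrt(42).
Square and sum: Σ |<v, e_j>|^2 = 157/14.
Compute ||v||^2 = v·v = 13.
Deficit = 13 − 157/14 = 25/14 ≥ 0, confirming Bessel's inequality. (The deficit equals ||v − Σ <v,e_j> e_j||^2, the squared distance from v to span{e_j}.)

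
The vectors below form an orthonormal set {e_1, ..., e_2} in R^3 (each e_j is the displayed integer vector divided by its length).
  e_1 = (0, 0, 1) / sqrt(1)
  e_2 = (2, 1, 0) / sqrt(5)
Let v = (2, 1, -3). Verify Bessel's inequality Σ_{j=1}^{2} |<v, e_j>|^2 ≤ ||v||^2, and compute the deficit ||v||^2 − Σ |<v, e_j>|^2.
Σ |<v, e_j>|^2 = 14; ||v||^2 = 14; deficit = 0

Write each e_j = u_j / sqrt(<u_j, u_j>) where u_j is the displayed integer vector. Then <v, e_j> = <v, u_j> / sqrt(<u_j, u_j>), so |<v, e_j>|^2 = <v, u_j>^2 / <u_j, u_j>.
Coefficients: <v, e_1> = -3/sqrt(1), <v, e_2> = 5/sqrt(5).
Square and sum: Σ |<v, e_j>|^2 = 14.
Compute ||v||^2 = v·v = 14.
Deficit = 14 − 14 = 0 ≥ 0, confirming Bessel's inequality. (The deficit equals ||v − Σ <v,e_j> e_j||^2, the squared distance from v to span{e_j}.)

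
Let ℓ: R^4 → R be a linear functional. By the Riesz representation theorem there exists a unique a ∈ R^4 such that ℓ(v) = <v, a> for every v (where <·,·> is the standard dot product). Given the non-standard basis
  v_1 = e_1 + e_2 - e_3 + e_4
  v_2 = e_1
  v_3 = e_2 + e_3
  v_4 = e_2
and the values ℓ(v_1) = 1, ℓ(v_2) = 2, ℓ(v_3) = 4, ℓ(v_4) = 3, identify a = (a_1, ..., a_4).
a = (2, 3, 1, -3)

Write a = (a_1, ..., a_4) in the standard basis. For each basis vector v_i, ℓ(v_i) = <v_i, a> is a linear equation in the a_j's. Collect the n equations into a matrix system V a = ℓ, where row i of V is v_i (expressed in the standard basis). Since V is invertible (lower-triangular with 1s on the diagonal, up to permutation), solve by back-substitution:
  V =
[[1, 1, -1, 1],
 [1, 0, 0, 0],
 [0, 1, 1, 0],
 [0, 1, 0, 0]]
  V a = (1, 2, 4, 3)
Solving gives a = (2, 3, 1, -3).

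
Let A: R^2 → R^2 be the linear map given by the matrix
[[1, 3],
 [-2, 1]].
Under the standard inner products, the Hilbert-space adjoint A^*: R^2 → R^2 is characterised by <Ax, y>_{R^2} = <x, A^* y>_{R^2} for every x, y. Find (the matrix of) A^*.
A^* = A^T =
[[1, -2],
 [3, 1]]

For real matrices with standard dot products, the defining identity <Ax, y> = <x, A^* y> gives (Ax)^T y = x^T (A^*) y, i.e. x^T A^T y = x^T (A^*) y. Since this holds for all x, y, we must have A^* = A^T. Therefore
A^* =
[[1, -2],
 [3, 1]].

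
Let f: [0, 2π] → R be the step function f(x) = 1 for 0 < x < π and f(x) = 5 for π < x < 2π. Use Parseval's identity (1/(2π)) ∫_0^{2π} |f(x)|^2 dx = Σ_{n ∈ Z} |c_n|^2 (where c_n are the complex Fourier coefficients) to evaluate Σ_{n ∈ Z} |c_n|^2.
Σ |c_n|^2 = 13

Parseval equates the L^2 energy of f (normalised by 1/(2π)) with the ℓ^2 sum of its Fourier coefficients: (1/(2π)) ∫_0^{2π} |f|^2 = Σ |c_n|^2.
Compute the left side: (1/(2π)) [∫_0^π 1^2 dx + ∫_π^{2π} 5^2 dx] = (1/(2π)) · (1π + 25π) = (1 + 25)/2 = 13.
So Σ_{n ∈ Z} |c_n|^2 = 13.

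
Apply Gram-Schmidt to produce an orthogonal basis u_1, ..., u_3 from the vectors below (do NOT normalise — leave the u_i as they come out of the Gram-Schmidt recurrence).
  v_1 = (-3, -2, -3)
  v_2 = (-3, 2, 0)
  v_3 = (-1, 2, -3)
Orthogonal basis:
  u_1 = (-3, -2, -3)
  u_2 = (-51/22, 27/11, 15/22)
  u_3 = (32/29, 48/29, -64/29)

Apply the Gram-Schmidt recurrence
  u_1 = v_1
  u_i = v_i − Σ_{j<i} ((v_i · u_j) / (u_j · u_j)) · u_j.

Step by step this gives:
  u_1 = (-3, -2, -3)
  u_2 = (-51/22, 27/11, 15/22)
  u_3 = (32/29, 48/29, -64/29)

Orthogonality check:
  u_2 · u_1 = 0 (should be 0)
  u_3 · u_1 = 0 (should be 0)
  u_3 · u_2 = 0 (should be 0)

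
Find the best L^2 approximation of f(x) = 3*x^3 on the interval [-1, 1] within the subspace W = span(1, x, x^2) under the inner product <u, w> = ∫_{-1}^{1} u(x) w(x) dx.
g(x) = 9*x/5

The best approximation g ∈ W is the orthogonal projection of f onto W. Writing g = a_0 + a_1 x + a_2 x^2, the coefficients solve the normal equations G · a = b where
  G_{ij} = <φ_i, φ_j> and b_i = <f, φ_i>, with φ_0 = 1, φ_1 = x, φ_2 = x^2.
G =
  [2, 0, 2/3]
  [0, 2/3, 0]
  [2/3, 0, 2/5],
b = (0, 6/5, 0).
Solving gives a_0 = 0, a_1 = 9/5, a_2 = 0, so
  g(x) = 9*x/5.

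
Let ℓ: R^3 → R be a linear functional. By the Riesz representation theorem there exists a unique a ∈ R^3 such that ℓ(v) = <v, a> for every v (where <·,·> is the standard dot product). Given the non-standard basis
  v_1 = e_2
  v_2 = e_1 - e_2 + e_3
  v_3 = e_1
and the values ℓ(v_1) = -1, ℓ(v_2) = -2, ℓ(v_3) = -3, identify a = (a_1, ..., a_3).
a = (-3, -1, 0)

Write a = (a_1, ..., a_3) in the standard basis. For each basis vector v_i, ℓ(v_i) = <v_i, a> is a linear equation in the a_j's. Collect the n equations into a matrix system V a = ℓ, where row i of V is v_i (expressed in the standard basis). Since V is invertible (lower-triangular with 1s on the diagonal, up to permutation), solve by back-substitution:
  V =
[[0, 1, 0],
 [1, -1, 1],
 [1, 0, 0]]
  V a = (-1, -2, -3)
Solving gives a = (-3, -1, 0).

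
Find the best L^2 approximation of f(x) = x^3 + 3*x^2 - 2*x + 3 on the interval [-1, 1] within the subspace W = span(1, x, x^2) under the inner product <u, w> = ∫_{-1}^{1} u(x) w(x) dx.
g(x) = 3*x^2 - 7*x/5 + 3

The best approximation g ∈ W is the orthogonal projection of f onto W. Writing g = a_0 + a_1 x + a_2 x^2, the coefficients solve the normal equations G · a = b where
  G_{ij} = <φ_i, φ_j> and b_i = <f, φ_i>, with φ_0 = 1, φ_1 = x, φ_2 = x^2.
G =
  [2, 0, 2/3]
  [0, 2/3, 0]
  [2/3, 0, 2/5],
b = (8, -14/15, 16/5).
Solving gives a_0 = 3, a_1 = -7/5, a_2 = 3, so
  g(x) = 3*x^2 - 7*x/5 + 3.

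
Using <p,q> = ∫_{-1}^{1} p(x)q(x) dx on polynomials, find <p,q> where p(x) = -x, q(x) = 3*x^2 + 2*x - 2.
<p,q> = -4/3

Expand the product: p(x)·q(x) = -3*x^3 - 2*x^2 + 2*x.
∫_{-1}^{1} of each monomial x^k gives [2/(k+1) if k even, 0 if k odd]. Integrating term-by-term (or equivalently evaluating the antiderivative F(x) = -3*x^4/4 - 2*x^3/3 + x^2 at the endpoints):
  F(1) − F(−1) = -5/12 − (11/12) = -4/3.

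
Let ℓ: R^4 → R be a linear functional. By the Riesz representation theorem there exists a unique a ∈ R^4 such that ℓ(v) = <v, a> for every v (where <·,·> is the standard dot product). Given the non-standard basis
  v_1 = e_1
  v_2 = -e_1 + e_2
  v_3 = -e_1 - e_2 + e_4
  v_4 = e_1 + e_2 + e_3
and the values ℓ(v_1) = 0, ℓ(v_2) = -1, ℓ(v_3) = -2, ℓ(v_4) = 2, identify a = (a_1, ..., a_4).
a = (0, -1, 3, -3)

Write a = (a_1, ..., a_4) in the standard basis. For each basis vector v_i, ℓ(v_i) = <v_i, a> is a linear equation in the a_j's. Collect the n equations into a matrix system V a = ℓ, where row i of V is v_i (expressed in the standard basis). Since V is invertible (lower-triangular with 1s on the diagonal, up to permutation), solve by back-substitution:
  V =
[[1, 0, 0, 0],
 [-1, 1, 0, 0],
 [-1, -1, 0, 1],
 [1, 1, 1, 0]]
  V a = (0, -1, -2, 2)
Solving gives a = (0, -1, 3, -3).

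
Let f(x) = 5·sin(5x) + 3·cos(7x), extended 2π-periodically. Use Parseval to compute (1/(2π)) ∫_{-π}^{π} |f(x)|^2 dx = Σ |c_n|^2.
Σ |c_n|^2 = 17

Expand |f|^2 and use orthogonality of {sin(nx), cos(mx)} on [-π, π]:
  ∫_{-π}^{π} sin(nx)^2 dx = π, ∫ cos(mx)^2 dx = π, and cross terms integrate to 0.
So ∫_{-π}^{π} f(x)^2 dx = 5^2 · π + 3^2 · π = (25 + 9)π.
Divide by 2π: (25 + 9)/2 = 17.
By Parseval, this equals Σ |c_n|^2.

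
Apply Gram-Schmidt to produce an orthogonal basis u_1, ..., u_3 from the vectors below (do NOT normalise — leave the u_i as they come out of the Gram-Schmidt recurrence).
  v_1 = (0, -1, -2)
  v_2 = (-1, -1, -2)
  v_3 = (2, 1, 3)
Orthogonal basis:
  u_1 = (0, -1, -2)
  u_2 = (-1, 0, 0)
  u_3 = (0, -2/5, 1/5)

Apply the Gram-Schmidt recurrence
  u_1 = v_1
  u_i = v_i − Σ_{j<i} ((v_i · u_j) / (u_j · u_j)) · u_j.

Step by step this gives:
  u_1 = (0, -1, -2)
  u_2 = (-1, 0, 0)
  u_3 = (0, -2/5, 1/5)

Orthogonality check:
  u_2 · u_1 = 0 (should be 0)
  u_3 · u_1 = 0 (should be 0)
  u_3 · u_2 = 0 (should be 0)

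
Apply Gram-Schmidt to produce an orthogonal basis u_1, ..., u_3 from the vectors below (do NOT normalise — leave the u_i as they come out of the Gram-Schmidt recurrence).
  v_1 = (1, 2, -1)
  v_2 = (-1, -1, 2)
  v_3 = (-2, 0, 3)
Orthogonal basis:
  u_1 = (1, 2, -1)
  u_2 = (-1/6, 2/3, 7/6)
  u_3 = (-9/11, 3/11, -3/11)

Apply the Gram-Schmidt recurrence
  u_1 = v_1
  u_i = v_i − Σ_{j<i} ((v_i · u_j) / (u_j · u_j)) · u_j.

Step by step this gives:
  u_1 = (1, 2, -1)
  u_2 = (-1/6, 2/3, 7/6)
  u_3 = (-9/11, 3/11, -3/11)

Orthogonality check:
  u_2 · u_1 = 0 (should be 0)
  u_3 · u_1 = 0 (should be 0)
  u_3 · u_2 = 0 (should be 0)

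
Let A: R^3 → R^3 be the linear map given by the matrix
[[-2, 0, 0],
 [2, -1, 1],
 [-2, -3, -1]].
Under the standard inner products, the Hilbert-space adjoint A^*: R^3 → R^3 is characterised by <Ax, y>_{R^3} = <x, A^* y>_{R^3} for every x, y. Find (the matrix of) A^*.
A^* = A^T =
[[-2, 2, -2],
 [0, -1, -3],
 [0, 1, -1]]

For real matrices with standard dot products, the defining identity <Ax, y> = <x, A^* y> gives (Ax)^T y = x^T (A^*) y, i.e. x^T A^T y = x^T (A^*) y. Since this holds for all x, y, we must have A^* = A^T. Therefore
A^* =
[[-2, 2, -2],
 [0, -1, -3],
 [0, 1, -1]].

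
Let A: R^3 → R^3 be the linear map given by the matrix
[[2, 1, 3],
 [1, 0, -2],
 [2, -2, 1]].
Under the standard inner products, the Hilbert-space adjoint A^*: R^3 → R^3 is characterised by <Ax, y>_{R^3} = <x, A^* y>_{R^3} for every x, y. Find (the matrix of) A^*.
A^* = A^T =
[[2, 1, 2],
 [1, 0, -2],
 [3, -2, 1]]

For real matrices with standard dot products, the defining identity <Ax, y> = <x, A^* y> gives (Ax)^T y = x^T (A^*) y, i.e. x^T A^T y = x^T (A^*) y. Since this holds for all x, y, we must have A^* = A^T. Therefore
A^* =
[[2, 1, 2],
 [1, 0, -2],
 [3, -2, 1]].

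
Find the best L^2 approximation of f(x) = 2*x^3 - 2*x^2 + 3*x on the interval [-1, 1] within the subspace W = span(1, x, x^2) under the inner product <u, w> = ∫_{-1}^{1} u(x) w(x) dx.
g(x) = -2*x^2 + 21*x/5

The best approximation g ∈ W is the orthogonal projection of f onto W. Writing g = a_0 + a_1 x + a_2 x^2, the coefficients solve the normal equations G · a = b where
  G_{ij} = <φ_i, φ_j> and b_i = <f, φ_i>, with φ_0 = 1, φ_1 = x, φ_2 = x^2.
G =
  [2, 0, 2/3]
  [0, 2/3, 0]
  [2/3, 0, 2/5],
b = (-4/3, 14/5, -4/5).
Solving gives a_0 = 0, a_1 = 21/5, a_2 = -2, so
  g(x) = -2*x^2 + 21*x/5.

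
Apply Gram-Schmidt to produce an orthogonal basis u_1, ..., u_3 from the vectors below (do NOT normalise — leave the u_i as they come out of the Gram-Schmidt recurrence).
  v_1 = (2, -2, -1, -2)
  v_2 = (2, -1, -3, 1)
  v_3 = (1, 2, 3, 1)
Orthogonal basis:
  u_1 = (2, -2, -1, -2)
  u_2 = (12/13, 1/13, -32/13, 27/13)
  u_3 = (177/73, 139/146, 112/73, 103/146)

Apply the Gram-Schmidt recurrence
  u_1 = v_1
  u_i = v_i − Σ_{j<i} ((v_i · u_j) / (u_j · u_j)) · u_j.

Step by step this gives:
  u_1 = (2, -2, -1, -2)
  u_2 = (12/13, 1/13, -32/13, 27/13)
  u_3 = (177/73, 139/146, 112/73, 103/146)

Orthogonality check:
  u_2 · u_1 = 0 (should be 0)
  u_3 · u_1 = 0 (should be 0)
  u_3 · u_2 = 0 (should be 0)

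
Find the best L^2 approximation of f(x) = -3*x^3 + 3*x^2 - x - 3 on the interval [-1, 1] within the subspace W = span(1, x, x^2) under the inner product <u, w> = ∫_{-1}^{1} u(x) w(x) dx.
g(x) = 3*x^2 - 14*x/5 - 3

The best approximation g ∈ W is the orthogonal projection of f onto W. Writing g = a_0 + a_1 x + a_2 x^2, the coefficients solve the normal equations G · a = b where
  G_{ij} = <φ_i, φ_j> and b_i = <f, φ_i>, with φ_0 = 1, φ_1 = x, φ_2 = x^2.
G =
  [2, 0, 2/3]
  [0, 2/3, 0]
  [2/3, 0, 2/5],
b = (-4, -28/15, -4/5).
Solving gives a_0 = -3, a_1 = -14/5, a_2 = 3, so
  g(x) = 3*x^2 - 14*x/5 - 3.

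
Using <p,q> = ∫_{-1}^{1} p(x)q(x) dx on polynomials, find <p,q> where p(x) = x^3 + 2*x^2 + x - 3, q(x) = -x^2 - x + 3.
<p,q> = -208/15

Expand the product: p(x)·q(x) = -x^5 - 3*x^4 + 8*x^2 + 6*x - 9.
∫_{-1}^{1} of each monomial x^k gives [2/(k+1) if k even, 0 if k odd]. Integrating term-by-term (or equivalently evaluating the antiderivative F(x) = -x^6/6 - 3*x^5/5 + 8*x^3/3 + 3*x^2 - 9*x at the endpoints):
  F(1) − F(−1) = -41/10 − (293/30) = -208/15.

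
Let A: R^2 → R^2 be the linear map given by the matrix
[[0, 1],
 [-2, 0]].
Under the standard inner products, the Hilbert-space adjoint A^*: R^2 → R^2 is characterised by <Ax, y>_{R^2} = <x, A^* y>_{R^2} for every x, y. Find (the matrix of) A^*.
A^* = A^T =
[[0, -2],
 [1, 0]]

For real matrices with standard dot products, the defining identity <Ax, y> = <x, A^* y> gives (Ax)^T y = x^T (A^*) y, i.e. x^T A^T y = x^T (A^*) y. Since this holds for all x, y, we must have A^* = A^T. Therefore
A^* =
[[0, -2],
 [1, 0]].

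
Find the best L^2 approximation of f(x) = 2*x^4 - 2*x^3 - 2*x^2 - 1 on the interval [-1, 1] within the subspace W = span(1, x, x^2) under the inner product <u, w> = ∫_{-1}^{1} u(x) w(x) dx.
g(x) = -2*x^2/7 - 6*x/5 - 41/35

The best approximation g ∈ W is the orthogonal projection of f onto W. Writing g = a_0 + a_1 x + a_2 x^2, the coefficients solve the normal equations G · a = b where
  G_{ij} = <φ_i, φ_j> and b_i = <f, φ_i>, with φ_0 = 1, φ_1 = x, φ_2 = x^2.
G =
  [2, 0, 2/3]
  [0, 2/3, 0]
  [2/3, 0, 2/5],
b = (-38/15, -4/5, -94/105).
Solving gives a_0 = -41/35, a_1 = -6/5, a_2 = -2/7, so
  g(x) = -2*x^2/7 - 6*x/5 - 41/35.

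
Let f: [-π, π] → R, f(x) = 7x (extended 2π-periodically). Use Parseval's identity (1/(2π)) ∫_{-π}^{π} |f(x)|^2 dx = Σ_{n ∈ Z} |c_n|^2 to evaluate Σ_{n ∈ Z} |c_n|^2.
Σ |c_n|^2 = 49π^2/3

Expand and integrate term by term over [-π, π]:
  ∫ (7x)^2 dx = 49·(2π^3/3); ∫ 2·7·(0)·x dx = 0 (odd integrand); ∫ 0^2 dx = 0·2π.
So (1/(2π)) ∫_{-π}^{π} (7x)^2 dx = 49π^2/3 + 0 = 49π^2/3.
Parseval ⇒ Σ |c_n|^2 = 49π^2/3.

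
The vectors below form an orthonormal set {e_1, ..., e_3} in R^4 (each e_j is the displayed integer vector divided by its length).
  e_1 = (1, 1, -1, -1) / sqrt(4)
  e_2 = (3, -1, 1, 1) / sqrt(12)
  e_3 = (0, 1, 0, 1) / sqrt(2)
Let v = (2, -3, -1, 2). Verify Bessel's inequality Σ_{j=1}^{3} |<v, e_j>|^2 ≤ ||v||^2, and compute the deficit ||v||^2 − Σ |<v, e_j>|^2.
Σ |<v, e_j>|^2 = 59/6; ||v||^2 = 18; deficit = 49/6

Write each e_j = u_j / sqrt(<u_j, u_j>) where u_j is the displayed integer vector. Then <v, e_j> = <v, u_j> / sqrt(<u_j, u_j>), so |<v, e_j>|^2 = <v, u_j>^2 / <u_j, u_j>.
Coefficients: <v, e_1> = -2/sqrt(4), <v, e_2> = 10/sqrt(12), <v, e_3> = -1/sqrt(2).
Square and sum: Σ |<v, e_j>|^2 = 59/6.
Compute ||v||^2 = v·v = 18.
Deficit = 18 − 59/6 = 49/6 ≥ 0, confirming Bessel's inequality. (The deficit equals ||v − Σ <v,e_j> e_j||^2, the squared distance from v to span{e_j}.)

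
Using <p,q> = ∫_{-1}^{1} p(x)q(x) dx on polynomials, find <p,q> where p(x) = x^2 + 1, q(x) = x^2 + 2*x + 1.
<p,q> = 56/15

Expand the product: p(x)·q(x) = x^4 + 2*x^3 + 2*x^2 + 2*x + 1.
∫_{-1}^{1} of each monomial x^k gives [2/(k+1) if k even, 0 if k odd]. Integrating term-by-term (or equivalently evaluating the antiderivative F(x) = x^5/5 + x^4/2 + 2*x^3/3 + x^2 + x at the endpoints):
  F(1) − F(−1) = 101/30 − (-11/30) = 56/15.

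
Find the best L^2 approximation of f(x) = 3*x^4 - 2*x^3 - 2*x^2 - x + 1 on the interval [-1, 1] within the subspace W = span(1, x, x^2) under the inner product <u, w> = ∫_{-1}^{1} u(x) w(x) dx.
g(x) = 4*x^2/7 - 11*x/5 + 26/35

The best approximation g ∈ W is the orthogonal projection of f onto W. Writing g = a_0 + a_1 x + a_2 x^2, the coefficients solve the normal equations G · a = b where
  G_{ij} = <φ_i, φ_j> and b_i = <f, φ_i>, with φ_0 = 1, φ_1 = x, φ_2 = x^2.
G =
  [2, 0, 2/3]
  [0, 2/3, 0]
  [2/3, 0, 2/5],
b = (28/15, -22/15, 76/105).
Solving gives a_0 = 26/35, a_1 = -11/5, a_2 = 4/7, so
  g(x) = 4*x^2/7 - 11*x/5 + 26/35.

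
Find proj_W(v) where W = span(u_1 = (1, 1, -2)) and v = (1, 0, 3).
proj_W(v) = (-5/6, -5/6, 5/3)

Set up U = [u_1 | ... | u_1] ∈ R^(3×1). The projector onto W = col(U) is P = U (U^T U)^(-1) U^T.
Compute U^T U =
  [6],
and U^T v = (-5).
Solve U^T U · c = U^T v for the coefficients: c = (-5/6). The projection is proj_W(v) = U c.
Check: (v - proj_W(v)) · u_1 = 0  (should be 0).
Result: proj_W(v) = (-5/6, -5/6, 5/3).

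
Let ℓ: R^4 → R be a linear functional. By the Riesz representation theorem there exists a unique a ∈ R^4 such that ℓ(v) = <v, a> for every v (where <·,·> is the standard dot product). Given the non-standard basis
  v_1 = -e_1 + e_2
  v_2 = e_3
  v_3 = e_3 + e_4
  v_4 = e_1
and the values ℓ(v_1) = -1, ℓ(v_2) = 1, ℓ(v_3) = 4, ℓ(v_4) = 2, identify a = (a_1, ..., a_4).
a = (2, 1, 1, 3)

Write a = (a_1, ..., a_4) in the standard basis. For each basis vector v_i, ℓ(v_i) = <v_i, a> is a linear equation in the a_j's. Collect the n equations into a matrix system V a = ℓ, where row i of V is v_i (expressed in the standard basis). Since V is invertible (lower-triangular with 1s on the diagonal, up to permutation), solve by back-substitution:
  V =
[[-1, 1, 0, 0],
 [0, 0, 1, 0],
 [0, 0, 1, 1],
 [1, 0, 0, 0]]
  V a = (-1, 1, 4, 2)
Solving gives a = (2, 1, 1, 3).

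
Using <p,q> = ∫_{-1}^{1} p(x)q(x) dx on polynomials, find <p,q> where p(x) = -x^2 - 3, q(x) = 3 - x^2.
<p,q> = -88/5

Expand the product: p(x)·q(x) = x^4 - 9.
∫_{-1}^{1} of each monomial x^k gives [2/(k+1) if k even, 0 if k odd]. Integrating term-by-term (or equivalently evaluating the antiderivative F(x) = x^5/5 - 9*x at the endpoints):
  F(1) − F(−1) = -44/5 − (44/5) = -88/5.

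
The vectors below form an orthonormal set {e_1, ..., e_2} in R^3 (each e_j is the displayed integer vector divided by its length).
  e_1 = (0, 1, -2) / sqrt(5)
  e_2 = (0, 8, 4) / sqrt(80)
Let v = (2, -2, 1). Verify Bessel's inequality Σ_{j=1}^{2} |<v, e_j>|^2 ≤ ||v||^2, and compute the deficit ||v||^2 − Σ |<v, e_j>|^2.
Σ |<v, e_j>|^2 = 5; ||v||^2 = 9; deficit = 4

Write each e_j = u_j / sqrt(<u_j, u_j>) where u_j is the displayed integer vector. Then <v, e_j> = <v, u_j> / sqrt(<u_j, u_j>), so |<v, e_j>|^2 = <v, u_j>^2 / <u_j, u_j>.
Coefficients: <v, e_1> = -4/sqrt(5), <v, e_2> = -12/sqrt(80).
Square and sum: Σ |<v, e_j>|^2 = 5.
Compute ||v||^2 = v·v = 9.
Deficit = 9 − 5 = 4 ≥ 0, confirming Bessel's inequality. (The deficit equals ||v − Σ <v,e_j> e_j||^2, the squared distance from v to span{e_j}.)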